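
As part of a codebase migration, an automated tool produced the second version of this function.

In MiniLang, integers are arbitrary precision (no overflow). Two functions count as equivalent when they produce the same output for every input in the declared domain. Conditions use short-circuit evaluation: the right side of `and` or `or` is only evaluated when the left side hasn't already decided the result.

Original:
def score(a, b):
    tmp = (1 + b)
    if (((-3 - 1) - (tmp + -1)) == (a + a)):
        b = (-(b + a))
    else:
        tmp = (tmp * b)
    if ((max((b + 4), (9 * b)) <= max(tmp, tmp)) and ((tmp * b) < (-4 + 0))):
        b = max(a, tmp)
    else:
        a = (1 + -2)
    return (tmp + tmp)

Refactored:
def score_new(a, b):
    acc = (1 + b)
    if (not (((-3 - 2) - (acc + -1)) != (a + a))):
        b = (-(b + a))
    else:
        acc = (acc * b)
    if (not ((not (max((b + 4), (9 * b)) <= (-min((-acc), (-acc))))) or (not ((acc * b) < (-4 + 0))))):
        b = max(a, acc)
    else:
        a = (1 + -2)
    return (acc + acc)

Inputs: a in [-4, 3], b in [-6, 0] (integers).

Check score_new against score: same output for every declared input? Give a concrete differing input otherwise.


Run the pair on a=-2, b=0.
score: tmp=1, then (((-3 - 1) - (tmp + -1)) == (a + a)) is true, then b=2, then ((max((b + 4), (9 * b)) <= max(tmp, tmp)) and ((tmp * b) < (-4 + 0))) is false, then a=-1, then returns 2
score_new: acc=1, then (not (((-3 - 2) - (acc + -1)) != (a + a))) is false, then acc=0, then (not ((not (max((b + 4), (9 * b)) <= (-min((-acc), (-acc))))) or (not ((acc * b) < (-4 + 0))))) is false, then a=-1, then returns 0
2 vs 0 — the two versions disagree here.
verdict: not equivalent; witness: a=-2, b=0


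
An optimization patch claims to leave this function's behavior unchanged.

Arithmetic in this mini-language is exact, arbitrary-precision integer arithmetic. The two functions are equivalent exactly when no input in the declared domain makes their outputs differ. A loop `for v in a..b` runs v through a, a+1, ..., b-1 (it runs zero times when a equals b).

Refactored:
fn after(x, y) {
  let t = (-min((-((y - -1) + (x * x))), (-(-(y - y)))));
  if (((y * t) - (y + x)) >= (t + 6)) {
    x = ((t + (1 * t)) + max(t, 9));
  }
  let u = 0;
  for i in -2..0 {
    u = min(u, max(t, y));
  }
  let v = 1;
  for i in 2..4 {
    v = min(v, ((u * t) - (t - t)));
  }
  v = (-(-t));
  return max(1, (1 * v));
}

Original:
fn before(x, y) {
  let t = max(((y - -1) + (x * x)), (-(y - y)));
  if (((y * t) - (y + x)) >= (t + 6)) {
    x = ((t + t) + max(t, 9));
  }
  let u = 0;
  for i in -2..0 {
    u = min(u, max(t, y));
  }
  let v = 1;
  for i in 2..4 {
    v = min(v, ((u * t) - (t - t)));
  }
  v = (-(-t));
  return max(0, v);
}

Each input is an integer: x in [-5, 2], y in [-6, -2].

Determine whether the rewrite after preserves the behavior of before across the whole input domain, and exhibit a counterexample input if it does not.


Not equivalent: x=-2, y=-6 separates them (0 vs 1).
before: t becomes 0; next (((y * t) - (y + x)) >= (t + 6)) evaluates to true; next x becomes 9; next u becomes 0; next at i=-2:; next u becomes 0; next at i=-1:; next u becomes 0; next v becomes 1; next at i=2:; next v becomes 0; next at i=3:; next v becomes 0; next v becomes 0; next final value 0
after: t becomes 0; next (((y * t) - (y + x)) >= (t + 6)) evaluates to true; next x becomes 9; next u becomes 0; next at i=-2:; next u becomes 0; next at i=-1:; next u becomes 0; next v becomes 1; next at i=2:; next v becomes 0; next at i=3:; next v becomes 0; next v becomes 0; next final value 1
verdict: not equivalent; witness: x=-2, y=-6


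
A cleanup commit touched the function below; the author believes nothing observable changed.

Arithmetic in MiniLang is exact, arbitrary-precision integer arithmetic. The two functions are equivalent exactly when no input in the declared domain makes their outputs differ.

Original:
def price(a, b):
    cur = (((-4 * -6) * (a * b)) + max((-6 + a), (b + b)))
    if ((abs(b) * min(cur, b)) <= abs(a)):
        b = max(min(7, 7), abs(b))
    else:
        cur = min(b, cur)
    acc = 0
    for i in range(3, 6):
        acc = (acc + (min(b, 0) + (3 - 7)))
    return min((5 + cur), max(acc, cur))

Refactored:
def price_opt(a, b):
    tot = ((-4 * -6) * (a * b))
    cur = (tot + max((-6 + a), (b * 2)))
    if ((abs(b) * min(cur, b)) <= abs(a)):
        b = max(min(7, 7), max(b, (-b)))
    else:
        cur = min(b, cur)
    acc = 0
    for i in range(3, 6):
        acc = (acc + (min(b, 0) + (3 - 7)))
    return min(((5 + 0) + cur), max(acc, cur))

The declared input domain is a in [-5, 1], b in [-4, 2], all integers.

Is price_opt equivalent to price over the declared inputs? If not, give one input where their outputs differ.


Changes here: min/max/abs usage differs; arithmetic usage differs; constant usage differs; local variable names differ; statement counts differ; the full 49-point sweep finds no disagreement.
verdict: equivalent


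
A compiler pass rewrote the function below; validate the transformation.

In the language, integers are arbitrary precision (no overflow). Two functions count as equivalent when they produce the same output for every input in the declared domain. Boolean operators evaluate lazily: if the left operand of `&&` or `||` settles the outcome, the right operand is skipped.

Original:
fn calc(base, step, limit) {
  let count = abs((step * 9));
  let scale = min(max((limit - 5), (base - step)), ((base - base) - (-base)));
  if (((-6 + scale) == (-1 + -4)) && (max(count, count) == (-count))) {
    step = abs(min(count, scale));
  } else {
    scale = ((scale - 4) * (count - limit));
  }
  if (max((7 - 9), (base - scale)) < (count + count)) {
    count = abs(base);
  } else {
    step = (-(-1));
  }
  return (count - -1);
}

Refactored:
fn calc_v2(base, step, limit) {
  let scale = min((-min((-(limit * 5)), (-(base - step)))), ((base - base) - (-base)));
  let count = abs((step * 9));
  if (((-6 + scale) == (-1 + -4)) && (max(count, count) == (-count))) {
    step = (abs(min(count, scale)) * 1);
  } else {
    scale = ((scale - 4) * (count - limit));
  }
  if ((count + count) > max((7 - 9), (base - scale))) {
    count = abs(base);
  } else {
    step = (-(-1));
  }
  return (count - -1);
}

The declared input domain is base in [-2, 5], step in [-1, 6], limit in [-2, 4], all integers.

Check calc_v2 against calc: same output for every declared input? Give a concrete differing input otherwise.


base=1, step=1, limit=4 yields 10 from calc but 2 from calc_v2.
verdict: not equivalent; witness: base=1, step=1, limit=4


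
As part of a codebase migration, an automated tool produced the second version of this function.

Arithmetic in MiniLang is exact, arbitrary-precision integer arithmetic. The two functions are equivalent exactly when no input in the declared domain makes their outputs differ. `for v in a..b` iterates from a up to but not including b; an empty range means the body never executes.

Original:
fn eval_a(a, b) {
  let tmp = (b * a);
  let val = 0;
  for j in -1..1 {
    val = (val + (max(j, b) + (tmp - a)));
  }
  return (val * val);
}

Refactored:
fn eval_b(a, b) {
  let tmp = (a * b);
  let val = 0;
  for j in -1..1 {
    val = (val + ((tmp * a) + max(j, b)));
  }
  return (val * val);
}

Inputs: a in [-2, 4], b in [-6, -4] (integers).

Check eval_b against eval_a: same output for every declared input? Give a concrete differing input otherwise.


At a=-2, b=-6: eval_a gives 729, eval_b gives 2401.
verdict: not equivalent; witness: a=-2, b=-6


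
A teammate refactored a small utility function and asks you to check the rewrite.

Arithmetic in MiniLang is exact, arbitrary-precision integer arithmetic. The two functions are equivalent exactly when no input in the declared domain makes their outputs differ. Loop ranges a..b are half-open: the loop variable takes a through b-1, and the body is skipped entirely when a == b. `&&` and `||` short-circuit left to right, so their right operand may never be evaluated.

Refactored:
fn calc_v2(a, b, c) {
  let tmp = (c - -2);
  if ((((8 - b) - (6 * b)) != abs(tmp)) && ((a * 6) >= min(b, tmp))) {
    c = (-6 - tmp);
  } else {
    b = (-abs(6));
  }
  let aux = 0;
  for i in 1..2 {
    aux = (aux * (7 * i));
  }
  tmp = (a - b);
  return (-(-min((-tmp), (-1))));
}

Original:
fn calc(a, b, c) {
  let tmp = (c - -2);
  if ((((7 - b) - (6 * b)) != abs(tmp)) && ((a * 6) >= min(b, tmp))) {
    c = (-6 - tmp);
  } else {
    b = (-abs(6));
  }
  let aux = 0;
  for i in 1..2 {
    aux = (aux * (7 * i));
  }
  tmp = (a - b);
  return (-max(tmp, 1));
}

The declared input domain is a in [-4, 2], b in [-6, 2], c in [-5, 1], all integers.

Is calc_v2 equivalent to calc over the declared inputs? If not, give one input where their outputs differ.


Consider the input a=0, b=1, c=-3.
calc: tmp becomes -1; next ((((7 - b) - (6 * b)) != abs(tmp)) && ((a * 6) >= min(b, tmp))) evaluates to true; next c becomes -5; next aux becomes 0; next at i=1:; next aux becomes 0; next tmp becomes -1; next final value -1
calc_v2: tmp becomes -1; next ((((8 - b) - (6 * b)) != abs(tmp)) && ((a * 6) >= min(b, tmp))) evaluates to false; next b becomes -6; next aux becomes 0; next at i=1:; next aux becomes 0; next tmp becomes 6; next final value -6
-1 and -6 differ, so these are not the same function on this domain.
verdict: not equivalent; witness: a=0, b=1, c=-3


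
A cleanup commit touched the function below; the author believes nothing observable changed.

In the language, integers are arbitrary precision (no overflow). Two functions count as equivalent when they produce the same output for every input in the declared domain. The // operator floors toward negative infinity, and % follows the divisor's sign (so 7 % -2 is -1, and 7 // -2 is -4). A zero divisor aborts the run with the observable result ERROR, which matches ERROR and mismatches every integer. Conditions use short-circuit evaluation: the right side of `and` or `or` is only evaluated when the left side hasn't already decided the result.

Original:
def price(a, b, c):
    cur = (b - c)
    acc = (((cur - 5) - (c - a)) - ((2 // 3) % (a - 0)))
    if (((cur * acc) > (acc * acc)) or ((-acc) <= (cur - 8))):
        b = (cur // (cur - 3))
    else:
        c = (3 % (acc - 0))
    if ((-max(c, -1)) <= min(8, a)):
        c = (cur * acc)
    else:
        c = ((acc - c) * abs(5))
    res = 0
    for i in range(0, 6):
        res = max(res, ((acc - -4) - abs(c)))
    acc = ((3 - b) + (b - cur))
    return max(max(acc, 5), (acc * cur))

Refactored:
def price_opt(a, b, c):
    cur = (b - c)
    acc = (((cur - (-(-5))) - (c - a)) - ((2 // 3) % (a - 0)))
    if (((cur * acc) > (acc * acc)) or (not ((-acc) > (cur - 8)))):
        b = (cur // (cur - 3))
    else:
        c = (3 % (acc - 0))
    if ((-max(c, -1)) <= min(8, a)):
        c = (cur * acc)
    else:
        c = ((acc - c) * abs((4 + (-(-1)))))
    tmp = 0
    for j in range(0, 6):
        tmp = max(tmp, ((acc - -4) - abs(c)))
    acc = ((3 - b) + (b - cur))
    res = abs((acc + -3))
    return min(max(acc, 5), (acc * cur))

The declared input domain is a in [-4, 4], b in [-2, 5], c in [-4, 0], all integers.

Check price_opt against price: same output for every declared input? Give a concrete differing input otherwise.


There is a counterexample at a=-4, b=-2, c=-4: 5 on one side, 2 on the other.
price: cur=2, then acc=-3, then (((cur * acc) > (acc * acc)) or ((-acc) <= (cur - 8))) is false, then c=0, then ((-max(c, -1)) <= min(8, a)) is false, then c=-15, then res=0, then (i=0), then res=0, then (i=1), then res=0, then (i=2), then res=0, then (i=3), then res=0, then (i=4), then res=0, then (i=5), then res=0, then acc=1, then returns 5
price_opt: cur=2, then acc=-3, then (((cur * acc) > (acc * acc)) or (not ((-acc) > (cur - 8)))) is false, then c=0, then ((-max(c, -1)) <= min(8, a)) is false, then c=-15, then tmp=0, then (j=0), then tmp=0, then (j=1), then tmp=0, then (j=2), then tmp=0, then (j=3), then tmp=0, then (j=4), then tmp=0, then (j=5), then tmp=0, then acc=1, then res=2, then returns 2
verdict: not equivalent; witness: a=-4, b=-2, c=-4


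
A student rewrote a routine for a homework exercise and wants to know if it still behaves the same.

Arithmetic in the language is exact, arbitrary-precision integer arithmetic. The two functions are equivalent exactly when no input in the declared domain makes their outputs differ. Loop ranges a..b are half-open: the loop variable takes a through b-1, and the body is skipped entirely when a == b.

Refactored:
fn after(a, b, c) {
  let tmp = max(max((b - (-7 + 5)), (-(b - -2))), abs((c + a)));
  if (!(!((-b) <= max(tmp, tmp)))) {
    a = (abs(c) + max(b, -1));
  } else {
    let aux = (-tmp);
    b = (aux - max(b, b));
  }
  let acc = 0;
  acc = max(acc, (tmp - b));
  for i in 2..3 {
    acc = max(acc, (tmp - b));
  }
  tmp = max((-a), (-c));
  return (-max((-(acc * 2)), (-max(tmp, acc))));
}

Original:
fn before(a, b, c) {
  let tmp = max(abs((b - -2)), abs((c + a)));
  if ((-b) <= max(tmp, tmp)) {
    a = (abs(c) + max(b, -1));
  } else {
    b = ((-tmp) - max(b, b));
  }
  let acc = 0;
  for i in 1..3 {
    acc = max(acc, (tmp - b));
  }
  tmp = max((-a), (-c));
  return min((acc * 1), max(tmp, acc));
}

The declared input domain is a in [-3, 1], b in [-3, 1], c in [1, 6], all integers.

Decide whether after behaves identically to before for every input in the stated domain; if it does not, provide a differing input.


Run the pair on a=-3, b=-3, c=1.
before: tmp becomes 2; next ((-b) <= max(tmp, tmp)) evaluates to false; next b becomes 1; next acc becomes 0; next at i=1:; next acc becomes 1; next at i=2:; next acc becomes 1; next tmp becomes 3; next final value 1
after: tmp becomes 2; next (!(!((-b) <= max(tmp, tmp)))) evaluates to false; next aux becomes -2; next b becomes 1; next acc becomes 0; next acc becomes 1; next at i=2:; next acc becomes 1; next tmp becomes 3; next final value 2
1 != 2, so the rewrite changes behavior.
verdict: not equivalent; witness: a=-3, b=-3, c=1


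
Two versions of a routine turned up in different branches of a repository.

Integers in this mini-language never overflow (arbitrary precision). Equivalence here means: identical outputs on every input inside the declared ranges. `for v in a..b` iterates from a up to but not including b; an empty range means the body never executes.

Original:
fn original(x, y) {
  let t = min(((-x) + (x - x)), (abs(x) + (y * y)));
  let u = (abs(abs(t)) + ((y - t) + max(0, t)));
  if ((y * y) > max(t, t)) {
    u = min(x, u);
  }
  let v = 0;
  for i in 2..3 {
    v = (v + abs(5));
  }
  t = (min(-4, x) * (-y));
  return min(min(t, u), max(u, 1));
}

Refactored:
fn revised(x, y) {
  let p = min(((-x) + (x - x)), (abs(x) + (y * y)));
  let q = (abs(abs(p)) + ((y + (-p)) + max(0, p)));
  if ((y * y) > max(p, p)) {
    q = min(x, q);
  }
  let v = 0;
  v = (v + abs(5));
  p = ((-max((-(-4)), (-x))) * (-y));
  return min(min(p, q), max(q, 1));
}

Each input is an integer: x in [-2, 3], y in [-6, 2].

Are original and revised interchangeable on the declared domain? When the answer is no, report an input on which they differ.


Equivalent — the differences include loop structure differs, local variable names differ, arithmetic usage differs, min/max/abs usage differs, statement counts differ, yet no declared input distinguishes the two.
Tracing x=2, y=-4: original: t becomes -2; next u becomes 0; next ((y * y) > max(t, t)) evaluates to true; next u becomes 0; next v becomes 0; next at i=2:; next v becomes 5; next t becomes -16; next final value -16 | revised: p becomes -2; next q becomes 0; next ((y * y) > max(p, p)) evaluates to true; next q becomes 0; next v becomes 0; next v becomes 5; next p becomes -16; next final value -16 — matching result -16.
Every one of the 54 inputs gives matching results.
verdict: equivalent


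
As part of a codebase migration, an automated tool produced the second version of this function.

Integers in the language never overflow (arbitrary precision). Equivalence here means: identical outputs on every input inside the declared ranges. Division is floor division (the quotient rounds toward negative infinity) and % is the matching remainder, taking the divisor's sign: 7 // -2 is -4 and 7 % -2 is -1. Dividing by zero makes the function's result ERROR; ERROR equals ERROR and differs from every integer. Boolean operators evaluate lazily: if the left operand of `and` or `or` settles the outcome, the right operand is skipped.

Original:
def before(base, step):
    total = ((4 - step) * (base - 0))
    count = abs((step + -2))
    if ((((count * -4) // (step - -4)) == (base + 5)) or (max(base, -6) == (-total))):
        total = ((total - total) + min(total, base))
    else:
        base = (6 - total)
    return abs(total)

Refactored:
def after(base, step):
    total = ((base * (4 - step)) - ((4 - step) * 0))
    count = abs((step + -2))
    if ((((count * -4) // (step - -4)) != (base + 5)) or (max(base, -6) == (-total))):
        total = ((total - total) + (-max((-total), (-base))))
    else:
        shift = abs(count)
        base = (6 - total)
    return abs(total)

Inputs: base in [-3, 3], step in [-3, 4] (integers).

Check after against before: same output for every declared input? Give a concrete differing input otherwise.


Take base=-3, step=4.
before: total becomes 0; next count becomes 2; next ((((count * -4) // (step - -4)) == (base + 5)) or (max(base, -6) == (-total))) evaluates to false; next base becomes 6; next final value 0
after: total becomes 0; next count becomes 2; next ((((count * -4) // (step - -4)) != (base + 5)) or (max(base, -6) == (-total))) evaluates to true; next total becomes -3; next final value 3
0 != 3, so the rewrite changes behavior.
verdict: not equivalent; witness: base=-3, step=4


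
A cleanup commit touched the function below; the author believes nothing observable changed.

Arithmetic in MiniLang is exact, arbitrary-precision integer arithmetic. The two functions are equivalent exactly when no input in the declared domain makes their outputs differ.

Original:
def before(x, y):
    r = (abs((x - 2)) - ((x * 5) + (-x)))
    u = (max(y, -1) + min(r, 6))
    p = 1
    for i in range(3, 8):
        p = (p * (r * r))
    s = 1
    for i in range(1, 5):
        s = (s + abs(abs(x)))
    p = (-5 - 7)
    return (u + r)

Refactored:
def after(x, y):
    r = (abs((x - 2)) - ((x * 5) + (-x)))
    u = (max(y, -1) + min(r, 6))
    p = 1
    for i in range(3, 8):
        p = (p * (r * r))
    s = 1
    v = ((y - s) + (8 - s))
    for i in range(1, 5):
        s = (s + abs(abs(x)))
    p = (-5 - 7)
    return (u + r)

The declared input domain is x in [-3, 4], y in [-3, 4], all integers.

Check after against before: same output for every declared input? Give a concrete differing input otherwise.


This is a faithful refactor — constant usage differs, plus statement counts differ, plus arithmetic usage differs, plus local variable names differ, but the computed results match everywhere.
Tracing x=-2, y=2: before: r := 12 | u := 8 | p := 1 | iter i=3: | p := 144 | iter i=4: | p := 20736 | iter i=5: | p := 2985984 | iter i=6: | p := 429981696 | iter i=7: | p := 61917364224 | s := 1 | iter i=1: | s := 3 | iter i=2: | s := 5 | iter i=3: | s := 7 | iter i=4: | s := 9 | p := -12 | result 20 | after: r := 12 | u := 8 | p := 1 | iter i=3: | p := 144 | iter i=4: | p := 20736 | iter i=5: | p := 2985984 | iter i=6: | p := 429981696 | iter i=7: | p := 61917364224 | s := 1 | v := 8 | iter i=1: | s := 3 | iter i=2: | s := 5 | iter i=3: | s := 7 | iter i=4: | s := 9 | p := -12 | result 20 — matching result 20.
Checked all 64 inputs in the declared domain: the outputs agree on every one.
verdict: equivalent


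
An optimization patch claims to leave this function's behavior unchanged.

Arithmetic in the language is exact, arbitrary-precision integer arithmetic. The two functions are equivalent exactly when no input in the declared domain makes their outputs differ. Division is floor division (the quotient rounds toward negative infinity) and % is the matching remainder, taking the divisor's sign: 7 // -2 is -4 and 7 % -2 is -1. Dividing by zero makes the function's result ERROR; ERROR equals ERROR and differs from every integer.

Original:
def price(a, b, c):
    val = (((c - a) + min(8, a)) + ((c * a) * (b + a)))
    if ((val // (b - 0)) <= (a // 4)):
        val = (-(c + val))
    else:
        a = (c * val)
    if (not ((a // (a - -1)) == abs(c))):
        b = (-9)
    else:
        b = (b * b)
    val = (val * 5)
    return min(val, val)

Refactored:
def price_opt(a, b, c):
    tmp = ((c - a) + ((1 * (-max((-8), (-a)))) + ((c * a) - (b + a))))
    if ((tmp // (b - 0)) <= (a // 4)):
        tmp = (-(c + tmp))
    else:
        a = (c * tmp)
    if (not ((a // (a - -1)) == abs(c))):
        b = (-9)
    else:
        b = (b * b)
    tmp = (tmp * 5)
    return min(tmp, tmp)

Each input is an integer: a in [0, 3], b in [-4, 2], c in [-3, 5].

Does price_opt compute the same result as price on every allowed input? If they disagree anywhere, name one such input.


Try a=0, b=-4, c=-3.
price: val becomes -3; next ((val // (b - 0)) <= (a // 4)) evaluates to true; next val becomes 6; next (not ((a // (a - -1)) == abs(c))) evaluates to true; next b becomes -9; next val becomes 30; next final value 30
price_opt: tmp becomes 1; next ((tmp // (b - 0)) <= (a // 4)) evaluates to true; next tmp becomes 2; next (not ((a // (a - -1)) == abs(c))) evaluates to true; next b becomes -9; next tmp becomes 10; next final value 10
30 != 10, so the rewrite changes behavior.
verdict: not equivalent; witness: a=0, b=-4, c=-3


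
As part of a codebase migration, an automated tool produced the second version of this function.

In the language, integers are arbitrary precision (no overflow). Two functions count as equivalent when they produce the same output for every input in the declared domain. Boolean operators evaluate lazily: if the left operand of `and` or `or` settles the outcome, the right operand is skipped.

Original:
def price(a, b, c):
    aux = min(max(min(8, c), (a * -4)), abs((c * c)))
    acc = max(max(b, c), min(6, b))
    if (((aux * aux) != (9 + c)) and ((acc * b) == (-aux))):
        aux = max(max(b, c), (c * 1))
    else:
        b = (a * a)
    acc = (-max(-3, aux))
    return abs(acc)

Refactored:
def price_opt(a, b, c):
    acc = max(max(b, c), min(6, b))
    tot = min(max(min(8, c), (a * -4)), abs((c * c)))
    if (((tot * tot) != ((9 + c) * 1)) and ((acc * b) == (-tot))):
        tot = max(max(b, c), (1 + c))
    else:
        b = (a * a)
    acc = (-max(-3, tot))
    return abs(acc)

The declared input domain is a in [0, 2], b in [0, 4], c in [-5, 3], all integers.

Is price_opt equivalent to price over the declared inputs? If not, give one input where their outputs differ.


a=0, b=0, c=0 yields 0 from price but 1 from price_opt.
verdict: not equivalent; witness: a=0, b=0, c=0


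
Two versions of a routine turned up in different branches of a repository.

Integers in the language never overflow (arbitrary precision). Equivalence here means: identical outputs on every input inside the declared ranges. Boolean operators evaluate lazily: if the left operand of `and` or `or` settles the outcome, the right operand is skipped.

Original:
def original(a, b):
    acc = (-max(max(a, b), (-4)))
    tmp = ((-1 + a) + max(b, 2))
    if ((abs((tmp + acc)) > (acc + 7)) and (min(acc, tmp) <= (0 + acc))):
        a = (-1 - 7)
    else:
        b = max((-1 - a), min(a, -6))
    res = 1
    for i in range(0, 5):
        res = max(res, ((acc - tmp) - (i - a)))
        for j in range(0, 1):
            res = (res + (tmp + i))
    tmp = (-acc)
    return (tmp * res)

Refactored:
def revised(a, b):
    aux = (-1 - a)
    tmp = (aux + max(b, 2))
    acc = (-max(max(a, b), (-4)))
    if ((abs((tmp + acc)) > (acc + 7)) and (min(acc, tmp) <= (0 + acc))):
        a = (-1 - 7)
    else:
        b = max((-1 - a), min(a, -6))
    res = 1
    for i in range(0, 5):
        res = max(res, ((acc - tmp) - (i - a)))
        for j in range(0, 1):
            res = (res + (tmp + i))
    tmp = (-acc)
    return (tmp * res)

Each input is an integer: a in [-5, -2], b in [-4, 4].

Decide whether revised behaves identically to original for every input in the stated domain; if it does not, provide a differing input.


On input a=-5, b=-4, original returns 4 while revised returns -164.
verdict: not equivalent; witness: a=-5, b=-4


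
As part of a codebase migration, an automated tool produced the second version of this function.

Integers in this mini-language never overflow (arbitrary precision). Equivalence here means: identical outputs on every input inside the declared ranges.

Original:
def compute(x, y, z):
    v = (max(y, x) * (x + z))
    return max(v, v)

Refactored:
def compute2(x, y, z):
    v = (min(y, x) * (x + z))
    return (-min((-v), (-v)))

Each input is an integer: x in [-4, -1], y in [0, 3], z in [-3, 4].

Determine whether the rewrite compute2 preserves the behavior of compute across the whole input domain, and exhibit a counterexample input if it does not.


Consider the input x=-4, y=0, z=-3.
compute: v=0, then returns 0
compute2: v=28, then returns 28
0 against 28: the behavior changed.
verdict: not equivalent; witness: x=-4, y=0, z=-3


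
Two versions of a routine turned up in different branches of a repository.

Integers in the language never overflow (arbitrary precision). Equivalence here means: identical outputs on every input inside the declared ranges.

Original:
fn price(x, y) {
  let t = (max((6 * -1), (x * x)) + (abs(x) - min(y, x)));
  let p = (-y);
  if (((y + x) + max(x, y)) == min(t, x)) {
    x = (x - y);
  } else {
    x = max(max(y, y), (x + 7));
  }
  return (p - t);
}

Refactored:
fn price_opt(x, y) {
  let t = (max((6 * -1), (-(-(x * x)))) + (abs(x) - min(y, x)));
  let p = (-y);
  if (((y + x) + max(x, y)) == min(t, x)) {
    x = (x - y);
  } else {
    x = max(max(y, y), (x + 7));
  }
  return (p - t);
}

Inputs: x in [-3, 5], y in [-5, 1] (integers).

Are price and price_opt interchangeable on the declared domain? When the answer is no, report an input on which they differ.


Equivalent — the differences include same computation, different form, yet no declared input distinguishes the two.
Tracing x=3, y=0: price: t := 12 | p := 0 | (((y + x) + max(x, y)) == min(t, x)): false | x := 10 | result -12 | price_opt: t := 12 | p := 0 | (((y + x) + max(x, y)) == min(t, x)): false | x := 10 | result -12 — matching result -12.
Checked all 63 inputs in the declared domain: the outputs agree on every one.
verdict: equivalent


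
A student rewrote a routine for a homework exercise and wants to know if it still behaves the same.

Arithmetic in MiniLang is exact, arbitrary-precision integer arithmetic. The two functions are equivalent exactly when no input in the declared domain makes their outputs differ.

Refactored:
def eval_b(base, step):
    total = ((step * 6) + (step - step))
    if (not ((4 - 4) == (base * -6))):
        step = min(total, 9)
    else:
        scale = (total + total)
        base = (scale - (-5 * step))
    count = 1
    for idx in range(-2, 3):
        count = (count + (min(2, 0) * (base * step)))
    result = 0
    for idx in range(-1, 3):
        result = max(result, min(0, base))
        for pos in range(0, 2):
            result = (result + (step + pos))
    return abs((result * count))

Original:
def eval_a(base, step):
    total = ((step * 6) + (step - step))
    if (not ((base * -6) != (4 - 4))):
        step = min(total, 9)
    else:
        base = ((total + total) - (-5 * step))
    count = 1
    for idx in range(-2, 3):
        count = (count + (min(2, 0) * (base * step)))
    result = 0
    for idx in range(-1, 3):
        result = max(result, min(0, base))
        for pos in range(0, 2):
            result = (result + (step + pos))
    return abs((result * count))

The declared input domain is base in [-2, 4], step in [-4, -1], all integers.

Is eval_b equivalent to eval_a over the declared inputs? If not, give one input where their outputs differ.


On input base=-2, step=-4, eval_a returns 28 while eval_b returns 49.
verdict: not equivalent; witness: base=-2, step=-4


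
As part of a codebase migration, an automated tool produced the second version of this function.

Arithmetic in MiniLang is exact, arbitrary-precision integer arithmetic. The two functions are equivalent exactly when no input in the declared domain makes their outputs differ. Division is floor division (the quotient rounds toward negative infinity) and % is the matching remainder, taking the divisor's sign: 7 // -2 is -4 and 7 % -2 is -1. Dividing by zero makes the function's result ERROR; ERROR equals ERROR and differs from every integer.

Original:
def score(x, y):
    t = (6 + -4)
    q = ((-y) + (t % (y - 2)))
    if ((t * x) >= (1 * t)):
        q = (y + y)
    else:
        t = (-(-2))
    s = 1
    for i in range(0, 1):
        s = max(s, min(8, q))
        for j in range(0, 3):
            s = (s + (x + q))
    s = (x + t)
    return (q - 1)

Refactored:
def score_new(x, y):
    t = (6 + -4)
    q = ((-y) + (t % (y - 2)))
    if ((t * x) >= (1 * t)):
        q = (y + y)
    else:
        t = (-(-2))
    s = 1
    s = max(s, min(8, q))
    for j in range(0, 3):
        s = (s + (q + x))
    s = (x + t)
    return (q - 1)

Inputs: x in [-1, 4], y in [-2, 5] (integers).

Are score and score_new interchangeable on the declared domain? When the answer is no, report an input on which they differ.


Differences: statement counts differ, plus local variable names differ, plus loop structure differs — yet all 48 inputs agree.
verdict: equivalent


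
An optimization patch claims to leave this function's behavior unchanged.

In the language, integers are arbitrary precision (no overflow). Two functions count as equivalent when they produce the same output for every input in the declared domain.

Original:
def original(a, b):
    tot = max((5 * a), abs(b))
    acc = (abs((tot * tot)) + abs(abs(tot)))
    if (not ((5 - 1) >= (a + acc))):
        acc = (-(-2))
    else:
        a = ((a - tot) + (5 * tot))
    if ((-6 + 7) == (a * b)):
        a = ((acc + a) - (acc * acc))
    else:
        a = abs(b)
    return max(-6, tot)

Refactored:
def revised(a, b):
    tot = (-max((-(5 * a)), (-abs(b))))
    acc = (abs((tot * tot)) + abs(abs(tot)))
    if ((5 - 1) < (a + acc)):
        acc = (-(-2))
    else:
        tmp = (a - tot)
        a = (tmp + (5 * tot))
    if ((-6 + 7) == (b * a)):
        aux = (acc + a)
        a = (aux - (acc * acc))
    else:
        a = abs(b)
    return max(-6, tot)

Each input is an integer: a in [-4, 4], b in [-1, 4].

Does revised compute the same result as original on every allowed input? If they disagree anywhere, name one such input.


a=-4, b=-1 yields 1 from original but -6 from revised.
verdict: not equivalent; witness: a=-4, b=-1


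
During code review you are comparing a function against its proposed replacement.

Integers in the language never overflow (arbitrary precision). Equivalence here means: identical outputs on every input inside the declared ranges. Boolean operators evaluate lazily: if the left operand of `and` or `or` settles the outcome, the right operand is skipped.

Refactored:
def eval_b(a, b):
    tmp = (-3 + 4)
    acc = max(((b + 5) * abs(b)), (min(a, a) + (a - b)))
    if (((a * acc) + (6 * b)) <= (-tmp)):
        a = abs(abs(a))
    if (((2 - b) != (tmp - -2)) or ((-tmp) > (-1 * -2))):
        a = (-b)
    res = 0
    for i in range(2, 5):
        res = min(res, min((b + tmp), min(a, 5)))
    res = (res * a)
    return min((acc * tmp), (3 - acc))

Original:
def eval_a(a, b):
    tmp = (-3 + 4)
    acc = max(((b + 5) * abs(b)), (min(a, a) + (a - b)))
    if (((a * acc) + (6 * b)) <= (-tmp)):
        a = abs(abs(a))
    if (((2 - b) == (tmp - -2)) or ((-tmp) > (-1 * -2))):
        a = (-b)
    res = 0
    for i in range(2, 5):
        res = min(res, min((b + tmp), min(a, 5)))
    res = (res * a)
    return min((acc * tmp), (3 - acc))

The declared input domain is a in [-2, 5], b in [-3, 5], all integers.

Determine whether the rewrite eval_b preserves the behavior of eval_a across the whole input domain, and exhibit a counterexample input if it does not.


Equivalent. Although `((2 - b) == (tmp - -2))` became `((2 - b) != (tmp - -2))`, no input in the stated domain can expose it.
Across all 72 domain points the two functions coincide.
One worked example (a=0, b=0) — eval_a: tmp = 1; acc = 0; (((a * acc) + (6 * b)) <= (-tmp)) -> false; (((2 - b) == (tmp - -2)) or ((-tmp) > (-1 * -2))) -> false; res = 0; [i=2]; res = 0; [i=3]; res = 0; [i=4]; res = 0; res = 0; return 0; eval_b: tmp = 1; acc = 0; (((a * acc) + (6 * b)) <= (-tmp)) -> false; (((2 - b) != (tmp - -2)) or ((-tmp) > (-1 * -2))) -> true; a = 0; res = 0; [i=2]; res = 0; [i=3]; res = 0; [i=4]; res = 0; res = 0; return 0; agreement on 0.
verdict: equivalent


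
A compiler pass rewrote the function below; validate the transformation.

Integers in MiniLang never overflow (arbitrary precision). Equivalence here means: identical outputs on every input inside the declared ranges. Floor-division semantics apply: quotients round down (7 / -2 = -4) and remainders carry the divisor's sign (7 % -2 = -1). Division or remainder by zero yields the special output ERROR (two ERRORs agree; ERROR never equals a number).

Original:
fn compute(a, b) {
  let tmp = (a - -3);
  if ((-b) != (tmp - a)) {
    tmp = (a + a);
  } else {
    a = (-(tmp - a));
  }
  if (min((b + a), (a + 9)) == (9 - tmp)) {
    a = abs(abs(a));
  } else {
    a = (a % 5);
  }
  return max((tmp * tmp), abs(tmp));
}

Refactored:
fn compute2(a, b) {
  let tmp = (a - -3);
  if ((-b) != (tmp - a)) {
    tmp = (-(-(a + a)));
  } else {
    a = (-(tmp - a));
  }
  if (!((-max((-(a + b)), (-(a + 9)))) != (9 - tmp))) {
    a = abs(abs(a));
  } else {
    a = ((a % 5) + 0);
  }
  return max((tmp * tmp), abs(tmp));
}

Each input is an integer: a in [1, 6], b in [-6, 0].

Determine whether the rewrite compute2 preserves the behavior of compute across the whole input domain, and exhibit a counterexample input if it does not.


Differences: arithmetic usage differs; also min/max/abs usage differs; also comparison usage differs; also constant usage differs; also boolean connective usage differs — yet all 42 inputs agree.
verdict: equivalent


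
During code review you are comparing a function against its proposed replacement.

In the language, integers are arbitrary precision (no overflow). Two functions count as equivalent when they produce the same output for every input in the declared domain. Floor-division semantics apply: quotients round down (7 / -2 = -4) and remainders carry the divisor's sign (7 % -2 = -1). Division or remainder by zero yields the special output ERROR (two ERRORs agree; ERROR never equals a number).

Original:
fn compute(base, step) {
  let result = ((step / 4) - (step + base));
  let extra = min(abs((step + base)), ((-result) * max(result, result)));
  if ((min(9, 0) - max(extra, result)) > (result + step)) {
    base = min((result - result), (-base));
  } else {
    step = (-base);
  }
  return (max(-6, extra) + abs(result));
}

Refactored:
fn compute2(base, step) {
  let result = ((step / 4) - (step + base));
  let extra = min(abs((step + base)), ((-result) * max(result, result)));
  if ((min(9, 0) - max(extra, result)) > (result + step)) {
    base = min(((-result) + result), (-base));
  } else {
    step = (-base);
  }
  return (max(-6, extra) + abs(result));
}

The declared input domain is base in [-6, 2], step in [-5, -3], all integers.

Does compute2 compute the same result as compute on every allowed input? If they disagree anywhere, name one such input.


Side by side, the visible changes include: arithmetic usage differs.
Tracing base=-5, step=-4: compute: result := 8 | extra := -64 | ((min(9, 0) - max(extra, result)) > (result + step)): false | step := 5 | result 2 | compute2: result := 8 | extra := -64 | ((min(9, 0) - max(extra, result)) > (result + step)): false | step := 5 | result 2 — matching result 2.
An exhaustive pass over the 27 declared inputs shows identical outputs.
verdict: equivalent


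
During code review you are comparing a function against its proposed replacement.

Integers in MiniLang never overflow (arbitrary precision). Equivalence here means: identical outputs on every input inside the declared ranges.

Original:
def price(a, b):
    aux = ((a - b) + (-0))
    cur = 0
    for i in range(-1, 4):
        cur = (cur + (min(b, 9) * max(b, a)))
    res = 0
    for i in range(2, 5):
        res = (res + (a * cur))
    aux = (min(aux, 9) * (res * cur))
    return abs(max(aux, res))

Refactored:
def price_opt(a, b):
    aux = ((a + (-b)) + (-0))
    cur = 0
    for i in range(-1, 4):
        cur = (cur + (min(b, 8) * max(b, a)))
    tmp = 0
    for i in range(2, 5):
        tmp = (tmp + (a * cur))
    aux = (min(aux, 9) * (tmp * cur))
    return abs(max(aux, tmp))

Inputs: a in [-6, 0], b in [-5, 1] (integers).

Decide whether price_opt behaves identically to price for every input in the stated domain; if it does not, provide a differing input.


Equivalent. The suspicious edit (`9` became `8`) never changes the result for any input inside the declared domain.
An exhaustive pass over the 49 declared inputs shows identical outputs.
One worked example (a=-4, b=1) — price: aux becomes -5; next cur becomes 0; next at i=-1:; next cur becomes 1; next at i=0:; next cur becomes 2; next at i=1:; next cur becomes 3; next at i=2:; next cur becomes 4; next at i=3:; next cur becomes 5; next res becomes 0; next at i=2:; next res becomes -20; next at i=3:; next res becomes -40; next at i=4:; next res becomes -60; next aux becomes 1500; next final value 1500; price_opt: aux becomes -5; next cur becomes 0; next at i=-1:; next cur becomes 1; next at i=0:; next cur becomes 2; next at i=1:; next cur becomes 3; next at i=2:; next cur becomes 4; next at i=3:; next cur becomes 5; next tmp becomes 0; next at i=2:; next tmp becomes -20; next at i=3:; next tmp becomes -40; next at i=4:; next tmp becomes -60; next aux becomes 1500; next final value 1500; agreement on 1500.
verdict: equivalent


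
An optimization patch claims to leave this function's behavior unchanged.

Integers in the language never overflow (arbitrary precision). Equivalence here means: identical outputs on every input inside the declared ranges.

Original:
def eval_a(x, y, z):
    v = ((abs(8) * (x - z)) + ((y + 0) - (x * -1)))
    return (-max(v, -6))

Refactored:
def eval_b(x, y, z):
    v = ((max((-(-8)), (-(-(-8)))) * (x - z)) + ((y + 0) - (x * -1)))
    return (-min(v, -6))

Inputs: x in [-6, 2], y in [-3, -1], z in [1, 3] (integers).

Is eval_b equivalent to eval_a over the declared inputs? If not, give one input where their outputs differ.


Not equivalent: x=-6, y=-3, z=1 separates them (6 vs 65).
eval_a: v = -65; return 6
eval_b: v = -65; return 65
verdict: not equivalent; witness: x=-6, y=-3, z=1


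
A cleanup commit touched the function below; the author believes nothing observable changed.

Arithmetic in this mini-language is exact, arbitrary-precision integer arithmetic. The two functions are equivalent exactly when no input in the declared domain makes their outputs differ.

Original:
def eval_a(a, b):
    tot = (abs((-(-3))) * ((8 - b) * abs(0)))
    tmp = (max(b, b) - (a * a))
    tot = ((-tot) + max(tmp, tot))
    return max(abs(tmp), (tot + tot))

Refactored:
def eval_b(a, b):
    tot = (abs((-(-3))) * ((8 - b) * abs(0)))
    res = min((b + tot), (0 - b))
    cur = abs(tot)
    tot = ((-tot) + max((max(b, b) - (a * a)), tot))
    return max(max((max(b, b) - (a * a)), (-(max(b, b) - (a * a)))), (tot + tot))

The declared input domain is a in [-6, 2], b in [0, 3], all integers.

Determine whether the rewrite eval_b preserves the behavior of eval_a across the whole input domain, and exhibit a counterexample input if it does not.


Equivalent — the differences include arithmetic usage differs; constant usage differs; min/max/abs usage differs; local variable names differ; statement counts differ, yet no declared input distinguishes the two.
Tracing a=-6, b=3: eval_a: tot = 0; tmp = -33; tot = 0; return 33 | eval_b: tot = 0; res = -3; cur = 0; tot = 0; return 33 — matching result 33.
Every one of the 36 inputs gives matching results.
verdict: equivalent
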